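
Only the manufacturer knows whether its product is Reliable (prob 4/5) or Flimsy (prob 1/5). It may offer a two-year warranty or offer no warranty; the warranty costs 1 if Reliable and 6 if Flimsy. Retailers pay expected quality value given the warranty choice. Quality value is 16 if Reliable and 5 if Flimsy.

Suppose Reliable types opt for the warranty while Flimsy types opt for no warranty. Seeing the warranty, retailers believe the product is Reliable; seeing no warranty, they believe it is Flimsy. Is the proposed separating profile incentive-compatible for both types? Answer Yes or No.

No

Under these beliefs, the warranty earns price 16 and no warranty earns price 5.
Reliable: the warranty nets 16 − 1 = 15; no warranty nets 5. Reliable prefers the warranty.
Flimsy: the warranty nets 16 − 6 = 10; no warranty nets 5. Flimsy would deviate to the warranty.
Flimsy has a profitable deviation, so the profile is not an equilibrium.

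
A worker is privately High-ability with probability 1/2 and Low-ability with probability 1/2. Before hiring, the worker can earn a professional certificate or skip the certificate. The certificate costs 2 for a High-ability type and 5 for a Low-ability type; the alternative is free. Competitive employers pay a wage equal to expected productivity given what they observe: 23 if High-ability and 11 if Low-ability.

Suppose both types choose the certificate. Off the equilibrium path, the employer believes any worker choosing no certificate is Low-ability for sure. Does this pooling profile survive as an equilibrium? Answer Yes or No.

On path, the employer holds the prior and pays 1/2·23 + 1/2·11 = 17. Off path (no certificate), believing Low-ability, it pays 11.
High-ability: the certificate nets 17 − 2 = 15; no certificate nets 11. High-ability stays.
Low-ability: the certificate nets 17 − 5 = 12; no certificate nets 11. Low-ability stays.
No type deviates, so pooling is sustained.

Yes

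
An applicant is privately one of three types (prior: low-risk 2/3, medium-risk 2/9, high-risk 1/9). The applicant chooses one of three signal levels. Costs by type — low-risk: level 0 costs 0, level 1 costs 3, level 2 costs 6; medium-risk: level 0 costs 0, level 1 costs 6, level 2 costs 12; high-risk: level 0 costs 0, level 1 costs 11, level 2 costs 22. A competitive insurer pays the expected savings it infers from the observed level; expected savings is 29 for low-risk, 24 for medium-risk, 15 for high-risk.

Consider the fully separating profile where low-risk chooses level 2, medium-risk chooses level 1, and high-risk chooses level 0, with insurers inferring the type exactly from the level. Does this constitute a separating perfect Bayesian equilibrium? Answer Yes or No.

Separating rebates: level 2 → 29, level 1 → 24, level 0 → 15.
low-risk (assigned level 2): level 0: 15 − 0 = 15; level 1: 24 − 3 = 21; level 2: 29 − 6 = 23. low-risk stays.
medium-risk (assigned level 1): level 0: 15 − 0 = 15; level 1: 24 − 6 = 18; level 2: 29 − 12 = 17. medium-risk stays.
high-risk (assigned level 0): level 0: 15 − 0 = 15; level 1: 24 − 11 = 13; level 2: 29 − 22 = 7. high-risk stays.
Every type prefers its assigned level; separation holds.

Yes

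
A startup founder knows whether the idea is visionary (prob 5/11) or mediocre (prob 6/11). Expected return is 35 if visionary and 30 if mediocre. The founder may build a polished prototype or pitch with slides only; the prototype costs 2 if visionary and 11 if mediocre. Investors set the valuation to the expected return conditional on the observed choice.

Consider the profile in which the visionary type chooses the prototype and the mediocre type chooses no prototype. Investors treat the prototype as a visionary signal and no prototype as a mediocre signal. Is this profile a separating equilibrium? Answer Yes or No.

Under these beliefs, the prototype earns valuation 35 and no prototype earns valuation 30.
visionary: the prototype nets 35 − 2 = 33; no prototype nets 30. visionary prefers the prototype.
mediocre: the prototype nets 35 − 11 = 24; no prototype nets 30. mediocre prefers no prototype.
Neither type deviates, so the separating profile is an equilibrium.

Yes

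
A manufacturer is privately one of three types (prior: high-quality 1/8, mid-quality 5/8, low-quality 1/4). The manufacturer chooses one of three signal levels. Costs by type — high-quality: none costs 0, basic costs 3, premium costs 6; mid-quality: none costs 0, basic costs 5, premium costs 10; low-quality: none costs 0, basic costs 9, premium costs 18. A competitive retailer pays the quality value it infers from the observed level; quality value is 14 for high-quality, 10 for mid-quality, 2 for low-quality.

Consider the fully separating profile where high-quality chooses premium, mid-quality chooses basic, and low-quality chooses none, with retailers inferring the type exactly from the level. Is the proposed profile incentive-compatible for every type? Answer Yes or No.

Yes

Separating prices: premium → 14, basic → 10, none → 2.
high-quality (assigned premium): none: 2 − 0 = 2; basic: 10 − 3 = 7; premium: 14 − 6 = 8. high-quality stays.
mid-quality (assigned basic): none: 2 − 0 = 2; basic: 10 − 5 = 5; premium: 14 − 10 = 4. mid-quality stays.
low-quality (assigned none): none: 2 − 0 = 2; basic: 10 − 9 = 1; premium: 14 − 18 = -4. low-quality stays.
Every type prefers its assigned level; separation holds.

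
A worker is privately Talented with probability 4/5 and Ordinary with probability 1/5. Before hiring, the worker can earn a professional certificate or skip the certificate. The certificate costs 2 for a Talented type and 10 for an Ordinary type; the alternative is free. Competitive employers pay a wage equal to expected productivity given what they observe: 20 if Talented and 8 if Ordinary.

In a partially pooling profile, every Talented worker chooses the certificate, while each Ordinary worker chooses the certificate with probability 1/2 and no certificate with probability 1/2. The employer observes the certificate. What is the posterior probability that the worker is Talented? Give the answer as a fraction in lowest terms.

P(the certificate) = (4/5)·1 + (1/5)·(1/2) = 9/10.
By Bayes' rule, P(Talented | the certificate) = (4/5) / (9/10) = 8/9.

8/9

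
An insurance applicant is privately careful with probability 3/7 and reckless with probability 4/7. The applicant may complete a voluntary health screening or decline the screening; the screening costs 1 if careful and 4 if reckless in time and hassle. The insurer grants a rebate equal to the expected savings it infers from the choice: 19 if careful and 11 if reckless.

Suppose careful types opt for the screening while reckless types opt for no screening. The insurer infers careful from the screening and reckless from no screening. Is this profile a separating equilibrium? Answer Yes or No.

No

Under these beliefs, the screening earns rebate 19 and no screening earns rebate 11.
careful: the screening nets 19 − 1 = 18; no screening nets 11. careful prefers the screening.
reckless: the screening nets 19 − 4 = 15; no screening nets 11. reckless would deviate to the screening.
reckless has a profitable deviation, so the profile is not an equilibrium.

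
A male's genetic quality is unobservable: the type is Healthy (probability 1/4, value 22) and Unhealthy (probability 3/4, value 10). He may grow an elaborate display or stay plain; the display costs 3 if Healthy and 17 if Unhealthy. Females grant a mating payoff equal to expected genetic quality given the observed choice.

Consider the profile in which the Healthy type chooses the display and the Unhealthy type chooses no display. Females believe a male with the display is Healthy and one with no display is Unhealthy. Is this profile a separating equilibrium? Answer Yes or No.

Under these beliefs, the display earns mating payoff 22 and no display earns mating payoff 10.
Healthy: the display nets 22 − 3 = 19; no display nets 10. Healthy prefers the display.
Unhealthy: the display nets 22 − 17 = 5; no display nets 10. Unhealthy prefers no display.
Neither type deviates, so the separating profile is an equilibrium.

Yes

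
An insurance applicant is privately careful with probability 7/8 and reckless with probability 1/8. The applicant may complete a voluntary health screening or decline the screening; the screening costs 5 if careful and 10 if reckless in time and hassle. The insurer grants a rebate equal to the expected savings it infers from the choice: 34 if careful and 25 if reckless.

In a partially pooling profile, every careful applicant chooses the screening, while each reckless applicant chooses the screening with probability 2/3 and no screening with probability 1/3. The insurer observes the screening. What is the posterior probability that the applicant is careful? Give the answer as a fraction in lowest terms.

21/23

P(the screening) = (7/8)·1 + (1/8)·(2/3) = 23/24.
By Bayes' rule, P(careful | the screening) = (7/8) / (23/24) = 21/23.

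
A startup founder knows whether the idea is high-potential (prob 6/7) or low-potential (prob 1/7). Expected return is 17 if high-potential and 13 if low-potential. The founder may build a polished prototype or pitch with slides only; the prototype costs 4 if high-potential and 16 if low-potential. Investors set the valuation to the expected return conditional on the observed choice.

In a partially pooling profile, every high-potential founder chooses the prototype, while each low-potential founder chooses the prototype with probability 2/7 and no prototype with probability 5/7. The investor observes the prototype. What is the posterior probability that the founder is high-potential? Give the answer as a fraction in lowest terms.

21/22

P(the prototype) = (6/7)·1 + (1/7)·(2/7) = 44/49.
By Bayes' rule, P(high-potential | the prototype) = (6/7) / (44/49) = 21/22.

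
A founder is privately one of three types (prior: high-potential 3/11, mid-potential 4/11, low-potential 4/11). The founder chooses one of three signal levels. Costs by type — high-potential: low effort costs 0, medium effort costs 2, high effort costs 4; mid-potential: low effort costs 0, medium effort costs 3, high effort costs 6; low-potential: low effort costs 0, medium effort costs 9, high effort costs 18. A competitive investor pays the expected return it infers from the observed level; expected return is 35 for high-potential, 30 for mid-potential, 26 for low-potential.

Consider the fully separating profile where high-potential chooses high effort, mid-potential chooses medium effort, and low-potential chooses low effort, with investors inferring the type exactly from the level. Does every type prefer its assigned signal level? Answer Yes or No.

Separating valuations: high effort → 35, medium effort → 30, low effort → 26.
high-potential (assigned high effort): low effort: 26 − 0 = 26; medium effort: 30 − 2 = 28; high effort: 35 − 4 = 31. high-potential stays.
mid-potential (assigned medium effort): low effort: 26 − 0 = 26; medium effort: 30 − 3 = 27; high effort: 35 − 6 = 29. mid-potential prefers high effort.
low-potential (assigned low effort): low effort: 26 − 0 = 26; medium effort: 30 − 9 = 21; high effort: 35 − 18 = 17. low-potential stays.
At least one type deviates; the separating profile fails.

No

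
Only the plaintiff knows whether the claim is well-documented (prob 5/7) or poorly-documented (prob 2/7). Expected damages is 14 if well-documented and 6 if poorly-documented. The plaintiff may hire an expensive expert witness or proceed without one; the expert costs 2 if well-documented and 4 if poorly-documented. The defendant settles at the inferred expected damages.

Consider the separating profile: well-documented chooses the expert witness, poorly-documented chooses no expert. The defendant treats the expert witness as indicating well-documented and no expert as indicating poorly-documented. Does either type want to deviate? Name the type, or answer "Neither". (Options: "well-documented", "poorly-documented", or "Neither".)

poorly-documented

The expert witness pays 14; no expert pays 6.
well-documented: assigned the expert witness, nets 14 − 2 = 12; deviating to no expert nets 6.
poorly-documented: assigned no expert, nets 6; deviating to the expert witness nets 14 − 4 = 10.
The poorly-documented type gains 4 by deviating.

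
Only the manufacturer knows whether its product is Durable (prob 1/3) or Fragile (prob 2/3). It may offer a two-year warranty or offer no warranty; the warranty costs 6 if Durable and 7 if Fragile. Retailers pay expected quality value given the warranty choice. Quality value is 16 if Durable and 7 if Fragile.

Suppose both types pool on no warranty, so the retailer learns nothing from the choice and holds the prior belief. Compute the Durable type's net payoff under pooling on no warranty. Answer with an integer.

Pooled price = 1/3·16 + 2/3·7 = 10.
Durable pays no cost for no warranty, so net payoff = 10.

10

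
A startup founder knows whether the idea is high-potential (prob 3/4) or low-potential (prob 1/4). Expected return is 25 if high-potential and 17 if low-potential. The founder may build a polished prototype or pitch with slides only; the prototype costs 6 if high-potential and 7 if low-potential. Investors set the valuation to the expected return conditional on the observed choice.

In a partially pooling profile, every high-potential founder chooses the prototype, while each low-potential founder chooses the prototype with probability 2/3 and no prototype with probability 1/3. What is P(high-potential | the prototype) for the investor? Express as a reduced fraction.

9/11

P(the prototype) = (3/4)·1 + (1/4)·(2/3) = 11/12.
By Bayes' rule, P(high-potential | the prototype) = (3/4) / (11/12) = 9/11.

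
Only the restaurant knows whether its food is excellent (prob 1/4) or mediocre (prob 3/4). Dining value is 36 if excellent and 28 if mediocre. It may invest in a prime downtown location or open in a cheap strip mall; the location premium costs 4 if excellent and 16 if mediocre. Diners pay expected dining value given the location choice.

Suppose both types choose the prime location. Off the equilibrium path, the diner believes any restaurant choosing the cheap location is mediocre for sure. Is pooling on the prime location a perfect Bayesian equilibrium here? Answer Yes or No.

On path, the diner holds the prior and pays 1/4·36 + 3/4·28 = 30. Off path (the cheap location), believing mediocre, it pays 28.
excellent: the prime location nets 30 − 4 = 26; the cheap location nets 28. excellent would deviate.
mediocre: the prime location nets 30 − 16 = 14; the cheap location nets 28. mediocre would deviate.
A type deviates, so pooling fails.

No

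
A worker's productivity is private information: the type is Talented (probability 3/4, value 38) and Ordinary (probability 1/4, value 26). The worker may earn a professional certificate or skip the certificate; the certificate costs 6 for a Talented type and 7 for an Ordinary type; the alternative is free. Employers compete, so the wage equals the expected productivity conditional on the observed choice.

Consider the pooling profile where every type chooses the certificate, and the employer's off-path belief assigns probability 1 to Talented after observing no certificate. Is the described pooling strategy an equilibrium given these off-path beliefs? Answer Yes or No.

No

On path, the employer holds the prior and pays 3/4·38 + 1/4·26 = 35. Off path (no certificate), believing Talented, it pays 38.
Talented: the certificate nets 35 − 6 = 29; no certificate nets 38. Talented would deviate.
Ordinary: the certificate nets 35 − 7 = 28; no certificate nets 38. Ordinary would deviate.
A type deviates, so pooling fails.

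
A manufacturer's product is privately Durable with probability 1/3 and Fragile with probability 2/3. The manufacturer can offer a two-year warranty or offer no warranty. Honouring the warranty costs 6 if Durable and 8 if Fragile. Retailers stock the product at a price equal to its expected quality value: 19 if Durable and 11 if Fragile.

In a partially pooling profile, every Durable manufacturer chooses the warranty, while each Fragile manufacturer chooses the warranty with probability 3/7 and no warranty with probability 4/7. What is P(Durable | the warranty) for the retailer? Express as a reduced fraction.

7/13

P(the warranty) = (1/3)·1 + (2/3)·(3/7) = 13/21.
By Bayes' rule, P(Durable | the warranty) = (1/3) / (13/21) = 7/13.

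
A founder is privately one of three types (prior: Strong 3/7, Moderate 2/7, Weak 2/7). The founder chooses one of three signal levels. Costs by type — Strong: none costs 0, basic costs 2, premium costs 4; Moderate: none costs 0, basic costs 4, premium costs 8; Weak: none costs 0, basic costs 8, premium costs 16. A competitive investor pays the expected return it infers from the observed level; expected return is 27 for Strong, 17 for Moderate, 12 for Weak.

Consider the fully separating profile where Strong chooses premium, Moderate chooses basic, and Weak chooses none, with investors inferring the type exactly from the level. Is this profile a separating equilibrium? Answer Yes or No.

Separating valuations: premium → 27, basic → 17, none → 12.
Strong (assigned premium): none: 12 − 0 = 12; basic: 17 − 2 = 15; premium: 27 − 4 = 23. Strong stays.
Moderate (assigned basic): none: 12 − 0 = 12; basic: 17 − 4 = 13; premium: 27 − 8 = 19. Moderate prefers premium.
Weak (assigned none): none: 12 − 0 = 12; basic: 17 − 8 = 9; premium: 27 − 16 = 11. Weak stays.
At least one type deviates; the separating profile fails.

No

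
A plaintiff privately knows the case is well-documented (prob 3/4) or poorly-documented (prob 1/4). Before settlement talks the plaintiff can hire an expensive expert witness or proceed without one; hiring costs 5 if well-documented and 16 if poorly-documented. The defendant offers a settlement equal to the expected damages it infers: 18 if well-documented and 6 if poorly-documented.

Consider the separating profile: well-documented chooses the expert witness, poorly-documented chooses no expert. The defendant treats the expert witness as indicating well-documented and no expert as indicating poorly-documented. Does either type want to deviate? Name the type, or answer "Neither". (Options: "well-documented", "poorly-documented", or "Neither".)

Neither

The expert witness pays 18; no expert pays 6.
well-documented: assigned the expert witness, nets 18 − 5 = 13; deviating to no expert nets 6.
poorly-documented: assigned no expert, nets 6; deviating to the expert witness nets 18 − 16 = 2.
Both types strictly prefer their assigned action; no profitable deviation.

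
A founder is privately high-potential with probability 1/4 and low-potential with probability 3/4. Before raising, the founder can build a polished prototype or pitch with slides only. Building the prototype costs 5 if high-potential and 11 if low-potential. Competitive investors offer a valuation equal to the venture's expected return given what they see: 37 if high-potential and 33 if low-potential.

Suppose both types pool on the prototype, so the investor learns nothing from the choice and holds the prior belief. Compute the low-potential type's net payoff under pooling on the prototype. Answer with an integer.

Pooled valuation = 1/4·37 + 3/4·33 = 34.
low-potential pays cost 11 for the prototype, so net payoff = 34 − 11 = 23.

23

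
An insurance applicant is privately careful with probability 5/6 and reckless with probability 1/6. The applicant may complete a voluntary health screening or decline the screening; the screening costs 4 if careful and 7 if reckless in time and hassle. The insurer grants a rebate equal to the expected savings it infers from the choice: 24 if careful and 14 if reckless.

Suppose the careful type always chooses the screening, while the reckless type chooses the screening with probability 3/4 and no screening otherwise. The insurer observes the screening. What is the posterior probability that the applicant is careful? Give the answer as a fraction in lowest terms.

20/23

P(the screening) = (5/6)·1 + (1/6)·(3/4) = 23/24.
By Bayes' rule, P(careful | the screening) = (5/6) / (23/24) = 20/23.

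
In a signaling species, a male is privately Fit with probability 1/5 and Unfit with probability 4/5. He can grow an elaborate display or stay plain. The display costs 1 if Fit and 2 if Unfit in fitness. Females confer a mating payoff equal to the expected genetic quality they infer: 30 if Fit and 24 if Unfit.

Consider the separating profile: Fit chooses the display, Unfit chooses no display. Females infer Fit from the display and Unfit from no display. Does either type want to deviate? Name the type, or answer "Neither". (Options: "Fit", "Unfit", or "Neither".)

The display pays 30; no display pays 24.
Fit: assigned the display, nets 30 − 1 = 29; deviating to no display nets 24.
Unfit: assigned no display, nets 24; deviating to the display nets 30 − 2 = 28.
The Unfit type gains 4 by deviating.

Unfit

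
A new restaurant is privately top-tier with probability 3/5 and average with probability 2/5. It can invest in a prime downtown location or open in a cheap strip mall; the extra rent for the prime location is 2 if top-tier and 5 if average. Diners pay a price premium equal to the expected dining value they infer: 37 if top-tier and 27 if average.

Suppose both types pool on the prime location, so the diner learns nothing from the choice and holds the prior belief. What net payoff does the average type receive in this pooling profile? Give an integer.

Pooled price premium = 3/5·37 + 2/5·27 = 33.
average pays cost 5 for the prime location, so net payoff = 33 − 5 = 28.

28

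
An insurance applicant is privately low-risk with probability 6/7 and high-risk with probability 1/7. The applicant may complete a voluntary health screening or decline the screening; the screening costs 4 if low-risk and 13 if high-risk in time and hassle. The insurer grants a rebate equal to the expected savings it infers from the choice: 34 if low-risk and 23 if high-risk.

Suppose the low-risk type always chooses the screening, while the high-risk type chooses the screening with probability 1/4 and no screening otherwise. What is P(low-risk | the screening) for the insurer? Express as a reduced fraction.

P(the screening) = (6/7)·1 + (1/7)·(1/4) = 25/28.
By Bayes' rule, P(low-risk | the screening) = (6/7) / (25/28) = 24/25.

24/25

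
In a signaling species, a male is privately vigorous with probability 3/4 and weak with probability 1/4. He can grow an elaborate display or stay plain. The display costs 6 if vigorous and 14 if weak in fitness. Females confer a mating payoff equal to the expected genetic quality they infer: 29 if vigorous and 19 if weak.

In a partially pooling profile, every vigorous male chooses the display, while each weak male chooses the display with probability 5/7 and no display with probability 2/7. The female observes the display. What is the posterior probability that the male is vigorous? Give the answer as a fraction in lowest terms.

21/26

P(the display) = (3/4)·1 + (1/4)·(5/7) = 13/14.
By Bayes' rule, P(vigorous | the display) = (3/4) / (13/14) = 21/26.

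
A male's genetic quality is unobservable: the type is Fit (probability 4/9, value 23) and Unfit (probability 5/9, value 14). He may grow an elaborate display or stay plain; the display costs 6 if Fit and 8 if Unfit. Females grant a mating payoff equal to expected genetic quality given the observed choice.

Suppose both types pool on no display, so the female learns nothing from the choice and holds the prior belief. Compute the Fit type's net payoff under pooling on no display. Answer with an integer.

18

Pooled mating payoff = 4/9·23 + 5/9·14 = 18.
Fit pays no cost for no display, so net payoff = 18.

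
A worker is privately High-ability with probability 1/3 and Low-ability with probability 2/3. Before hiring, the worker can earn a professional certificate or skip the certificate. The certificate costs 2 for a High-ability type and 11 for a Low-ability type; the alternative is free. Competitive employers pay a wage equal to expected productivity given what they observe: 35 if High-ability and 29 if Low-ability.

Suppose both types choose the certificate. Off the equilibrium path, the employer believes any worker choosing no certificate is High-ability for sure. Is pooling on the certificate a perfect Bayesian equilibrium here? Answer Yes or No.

No

On path, the employer holds the prior and pays 1/3·35 + 2/3·29 = 31. Off path (no certificate), believing High-ability, it pays 35.
High-ability: the certificate nets 31 − 2 = 29; no certificate nets 35. High-ability would deviate.
Low-ability: the certificate nets 31 − 11 = 20; no certificate nets 35. Low-ability would deviate.
A type deviates, so pooling fails.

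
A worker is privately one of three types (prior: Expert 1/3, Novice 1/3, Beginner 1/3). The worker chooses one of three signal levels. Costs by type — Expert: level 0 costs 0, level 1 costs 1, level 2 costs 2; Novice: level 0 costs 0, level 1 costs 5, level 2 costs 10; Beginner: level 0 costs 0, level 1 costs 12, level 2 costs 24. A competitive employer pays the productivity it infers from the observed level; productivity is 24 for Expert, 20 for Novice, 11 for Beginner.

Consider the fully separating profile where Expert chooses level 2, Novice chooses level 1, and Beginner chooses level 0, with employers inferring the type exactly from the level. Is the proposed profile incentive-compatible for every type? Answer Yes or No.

Yes

Separating wages: level 2 → 24, level 1 → 20, level 0 → 11.
Expert (assigned level 2): level 0: 11 − 0 = 11; level 1: 20 − 1 = 19; level 2: 24 − 2 = 22. Expert stays.
Novice (assigned level 1): level 0: 11 − 0 = 11; level 1: 20 − 5 = 15; level 2: 24 − 10 = 14. Novice stays.
Beginner (assigned level 0): level 0: 11 − 0 = 11; level 1: 20 − 12 = 8; level 2: 24 − 24 = 0. Beginner stays.
Every type prefers its assigned level; separation holds.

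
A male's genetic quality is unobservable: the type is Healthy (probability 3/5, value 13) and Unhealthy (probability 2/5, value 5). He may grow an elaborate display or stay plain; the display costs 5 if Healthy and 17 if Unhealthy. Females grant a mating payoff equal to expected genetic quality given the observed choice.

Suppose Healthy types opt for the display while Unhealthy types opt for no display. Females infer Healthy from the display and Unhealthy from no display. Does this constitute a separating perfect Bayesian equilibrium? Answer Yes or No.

Under these beliefs, the display earns mating payoff 13 and no display earns mating payoff 5.
Healthy: the display nets 13 − 5 = 8; no display nets 5. Healthy prefers the display.
Unhealthy: the display nets 13 − 17 = -4; no display nets 5. Unhealthy prefers no display.
Neither type deviates, so the separating profile is an equilibrium.

Yes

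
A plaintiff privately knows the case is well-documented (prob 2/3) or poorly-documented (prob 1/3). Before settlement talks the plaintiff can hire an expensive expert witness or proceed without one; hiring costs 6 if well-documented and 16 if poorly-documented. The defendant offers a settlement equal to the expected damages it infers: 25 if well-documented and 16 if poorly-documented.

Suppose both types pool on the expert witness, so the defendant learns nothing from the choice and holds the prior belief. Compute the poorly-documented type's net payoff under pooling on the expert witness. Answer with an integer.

Pooled settlement = 2/3·25 + 1/3·16 = 22.
poorly-documented pays cost 16 for the expert witness, so net payoff = 22 − 16 = 6.

6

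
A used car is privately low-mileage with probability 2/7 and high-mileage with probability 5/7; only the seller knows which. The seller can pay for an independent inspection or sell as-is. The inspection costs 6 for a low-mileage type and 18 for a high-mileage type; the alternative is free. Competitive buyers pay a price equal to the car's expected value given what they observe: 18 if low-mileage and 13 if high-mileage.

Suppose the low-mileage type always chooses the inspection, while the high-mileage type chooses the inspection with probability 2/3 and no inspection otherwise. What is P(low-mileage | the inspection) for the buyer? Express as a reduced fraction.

P(the inspection) = (2/7)·1 + (5/7)·(2/3) = 16/21.
By Bayes' rule, P(low-mileage | the inspection) = (2/7) / (16/21) = 3/8.

3/8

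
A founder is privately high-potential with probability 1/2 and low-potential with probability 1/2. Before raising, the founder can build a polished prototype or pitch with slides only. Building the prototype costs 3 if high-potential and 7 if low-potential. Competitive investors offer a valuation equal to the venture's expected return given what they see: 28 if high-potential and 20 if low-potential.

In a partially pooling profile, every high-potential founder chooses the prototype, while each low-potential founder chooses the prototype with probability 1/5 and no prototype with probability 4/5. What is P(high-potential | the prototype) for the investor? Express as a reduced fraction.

P(the prototype) = (1/2)·1 + (1/2)·(1/5) = 3/5.
By Bayes' rule, P(high-potential | the prototype) = (1/2) / (3/5) = 5/6.

5/6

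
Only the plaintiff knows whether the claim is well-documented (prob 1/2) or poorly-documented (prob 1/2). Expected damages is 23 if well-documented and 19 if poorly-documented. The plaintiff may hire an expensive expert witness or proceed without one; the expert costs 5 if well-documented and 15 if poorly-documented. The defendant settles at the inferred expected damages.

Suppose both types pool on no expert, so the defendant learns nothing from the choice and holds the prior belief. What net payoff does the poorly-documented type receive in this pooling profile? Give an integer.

Pooled settlement = 1/2·23 + 1/2·19 = 21.
poorly-documented pays no cost for no expert, so net payoff = 21.

21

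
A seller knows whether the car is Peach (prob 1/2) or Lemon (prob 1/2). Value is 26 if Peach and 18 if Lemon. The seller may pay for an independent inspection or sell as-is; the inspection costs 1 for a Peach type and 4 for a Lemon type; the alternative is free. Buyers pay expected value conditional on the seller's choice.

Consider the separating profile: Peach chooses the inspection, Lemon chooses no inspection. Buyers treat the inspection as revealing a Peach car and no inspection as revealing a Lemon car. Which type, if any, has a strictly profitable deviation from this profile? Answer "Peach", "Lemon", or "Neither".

The inspection pays 26; no inspection pays 18.
Peach: assigned the inspection, nets 26 − 1 = 25; deviating to no inspection nets 18.
Lemon: assigned no inspection, nets 18; deviating to the inspection nets 26 − 4 = 22.
The Lemon type gains 4 by deviating.

Lemon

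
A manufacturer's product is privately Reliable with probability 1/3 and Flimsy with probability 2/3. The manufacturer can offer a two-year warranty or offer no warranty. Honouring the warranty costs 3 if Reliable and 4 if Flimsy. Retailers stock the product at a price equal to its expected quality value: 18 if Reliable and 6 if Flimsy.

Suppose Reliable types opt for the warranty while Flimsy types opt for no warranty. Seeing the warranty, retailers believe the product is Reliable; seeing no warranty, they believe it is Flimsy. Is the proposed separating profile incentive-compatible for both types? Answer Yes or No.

Under these beliefs, the warranty earns price 18 and no warranty earns price 6.
Reliable: the warranty nets 18 − 3 = 15; no warranty nets 6. Reliable prefers the warranty.
Flimsy: the warranty nets 18 − 4 = 14; no warranty nets 6. Flimsy would deviate to the warranty.
Flimsy has a profitable deviation, so the profile is not an equilibrium.

No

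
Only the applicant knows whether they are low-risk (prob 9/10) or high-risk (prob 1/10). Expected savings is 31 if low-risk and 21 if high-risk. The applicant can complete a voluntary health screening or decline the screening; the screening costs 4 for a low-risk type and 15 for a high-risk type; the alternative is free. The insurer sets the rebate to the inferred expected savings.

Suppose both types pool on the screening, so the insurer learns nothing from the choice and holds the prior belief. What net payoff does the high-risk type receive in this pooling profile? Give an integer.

15

Pooled rebate = 9/10·31 + 1/10·21 = 30.
high-risk pays cost 15 for the screening, so net payoff = 30 − 15 = 15.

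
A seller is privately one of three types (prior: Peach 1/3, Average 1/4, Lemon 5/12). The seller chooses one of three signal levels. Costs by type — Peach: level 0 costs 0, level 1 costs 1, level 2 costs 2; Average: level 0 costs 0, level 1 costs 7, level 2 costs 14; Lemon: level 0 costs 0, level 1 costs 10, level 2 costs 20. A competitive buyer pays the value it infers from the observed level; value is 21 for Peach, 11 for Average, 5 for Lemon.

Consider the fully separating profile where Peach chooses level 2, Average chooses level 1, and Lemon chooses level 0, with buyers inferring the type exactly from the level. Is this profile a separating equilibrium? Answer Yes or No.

No

Separating prices: level 2 → 21, level 1 → 11, level 0 → 5.
Peach (assigned level 2): level 0: 5 − 0 = 5; level 1: 11 − 1 = 10; level 2: 21 − 2 = 19. Peach stays.
Average (assigned level 1): level 0: 5 − 0 = 5; level 1: 11 − 7 = 4; level 2: 21 − 14 = 7. Average prefers level 2.
Lemon (assigned level 0): level 0: 5 − 0 = 5; level 1: 11 − 10 = 1; level 2: 21 − 20 = 1. Lemon stays.
At least one type deviates; the separating profile fails.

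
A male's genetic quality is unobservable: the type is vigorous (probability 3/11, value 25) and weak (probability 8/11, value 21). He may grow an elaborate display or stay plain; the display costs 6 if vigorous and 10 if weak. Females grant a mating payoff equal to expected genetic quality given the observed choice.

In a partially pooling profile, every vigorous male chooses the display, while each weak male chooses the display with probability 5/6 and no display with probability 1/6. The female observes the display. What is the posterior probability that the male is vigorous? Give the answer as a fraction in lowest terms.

P(the display) = (3/11)·1 + (8/11)·(5/6) = 29/33.
By Bayes' rule, P(vigorous | the display) = (3/11) / (29/33) = 9/29.

9/29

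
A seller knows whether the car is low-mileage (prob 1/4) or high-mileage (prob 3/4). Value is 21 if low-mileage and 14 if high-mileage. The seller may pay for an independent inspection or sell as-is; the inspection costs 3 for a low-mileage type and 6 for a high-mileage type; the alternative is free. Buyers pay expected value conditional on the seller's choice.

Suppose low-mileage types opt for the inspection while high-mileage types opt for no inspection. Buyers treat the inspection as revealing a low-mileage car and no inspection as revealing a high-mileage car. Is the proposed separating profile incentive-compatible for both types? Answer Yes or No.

Under these beliefs, the inspection earns price 21 and no inspection earns price 14.
low-mileage: the inspection nets 21 − 3 = 18; no inspection nets 14. low-mileage prefers the inspection.
high-mileage: the inspection nets 21 − 6 = 15; no inspection nets 14. high-mileage would deviate to the inspection.
high-mileage has a profitable deviation, so the profile is not an equilibrium.

No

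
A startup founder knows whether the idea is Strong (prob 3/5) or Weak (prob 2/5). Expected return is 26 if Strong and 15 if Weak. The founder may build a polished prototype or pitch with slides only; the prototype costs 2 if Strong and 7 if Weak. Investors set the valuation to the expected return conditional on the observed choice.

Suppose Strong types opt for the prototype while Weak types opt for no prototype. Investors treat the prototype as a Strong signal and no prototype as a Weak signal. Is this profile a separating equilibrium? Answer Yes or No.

Under these beliefs, the prototype earns valuation 26 and no prototype earns valuation 15.
Strong: the prototype nets 26 − 2 = 24; no prototype nets 15. Strong prefers the prototype.
Weak: the prototype nets 26 − 7 = 19; no prototype nets 15. Weak would deviate to the prototype.
Weak has a profitable deviation, so the profile is not an equilibrium.

No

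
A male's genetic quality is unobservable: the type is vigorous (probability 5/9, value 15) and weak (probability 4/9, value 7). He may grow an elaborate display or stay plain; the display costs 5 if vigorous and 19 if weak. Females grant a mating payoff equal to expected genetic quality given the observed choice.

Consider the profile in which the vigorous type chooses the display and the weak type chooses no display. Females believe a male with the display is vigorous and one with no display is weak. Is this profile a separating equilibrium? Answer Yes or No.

Yes

Under these beliefs, the display earns mating payoff 15 and no display earns mating payoff 7.
vigorous: the display nets 15 − 5 = 10; no display nets 7. vigorous prefers the display.
weak: the display nets 15 − 19 = -4; no display nets 7. weak prefers no display.
Neither type deviates, so the separating profile is an equilibrium.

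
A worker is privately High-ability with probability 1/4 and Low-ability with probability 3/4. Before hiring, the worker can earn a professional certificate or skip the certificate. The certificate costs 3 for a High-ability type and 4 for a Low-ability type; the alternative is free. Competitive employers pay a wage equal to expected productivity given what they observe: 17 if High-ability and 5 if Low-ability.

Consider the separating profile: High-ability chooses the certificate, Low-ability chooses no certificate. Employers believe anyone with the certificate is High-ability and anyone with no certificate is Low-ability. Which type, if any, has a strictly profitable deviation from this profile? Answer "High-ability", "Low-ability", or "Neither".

Low-ability

The certificate pays 17; no certificate pays 5.
High-ability: assigned the certificate, nets 17 − 3 = 14; deviating to no certificate nets 5.
Low-ability: assigned no certificate, nets 5; deviating to the certificate nets 17 − 4 = 13.
The Low-ability type gains 8 by deviating.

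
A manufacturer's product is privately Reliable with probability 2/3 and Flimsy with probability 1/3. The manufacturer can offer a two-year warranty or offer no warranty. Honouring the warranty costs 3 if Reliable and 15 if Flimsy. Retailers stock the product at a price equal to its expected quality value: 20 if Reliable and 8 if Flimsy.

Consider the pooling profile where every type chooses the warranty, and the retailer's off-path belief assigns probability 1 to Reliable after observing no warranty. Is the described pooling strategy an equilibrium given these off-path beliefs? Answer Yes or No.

No

On path, the retailer holds the prior and pays 2/3·20 + 1/3·8 = 16. Off path (no warranty), believing Reliable, it pays 20.
Reliable: the warranty nets 16 − 3 = 13; no warranty nets 20. Reliable would deviate.
Flimsy: the warranty nets 16 − 15 = 1; no warranty nets 20. Flimsy would deviate.
A type deviates, so pooling fails.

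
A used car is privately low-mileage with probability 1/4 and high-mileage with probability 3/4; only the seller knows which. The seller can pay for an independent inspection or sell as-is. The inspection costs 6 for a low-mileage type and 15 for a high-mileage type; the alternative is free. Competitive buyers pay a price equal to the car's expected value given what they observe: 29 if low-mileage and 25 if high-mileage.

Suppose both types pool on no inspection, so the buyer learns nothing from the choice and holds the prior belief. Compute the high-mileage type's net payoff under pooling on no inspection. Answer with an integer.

26

Pooled price = 1/4·29 + 3/4·25 = 26.
high-mileage pays no cost for no inspection, so net payoff = 26.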